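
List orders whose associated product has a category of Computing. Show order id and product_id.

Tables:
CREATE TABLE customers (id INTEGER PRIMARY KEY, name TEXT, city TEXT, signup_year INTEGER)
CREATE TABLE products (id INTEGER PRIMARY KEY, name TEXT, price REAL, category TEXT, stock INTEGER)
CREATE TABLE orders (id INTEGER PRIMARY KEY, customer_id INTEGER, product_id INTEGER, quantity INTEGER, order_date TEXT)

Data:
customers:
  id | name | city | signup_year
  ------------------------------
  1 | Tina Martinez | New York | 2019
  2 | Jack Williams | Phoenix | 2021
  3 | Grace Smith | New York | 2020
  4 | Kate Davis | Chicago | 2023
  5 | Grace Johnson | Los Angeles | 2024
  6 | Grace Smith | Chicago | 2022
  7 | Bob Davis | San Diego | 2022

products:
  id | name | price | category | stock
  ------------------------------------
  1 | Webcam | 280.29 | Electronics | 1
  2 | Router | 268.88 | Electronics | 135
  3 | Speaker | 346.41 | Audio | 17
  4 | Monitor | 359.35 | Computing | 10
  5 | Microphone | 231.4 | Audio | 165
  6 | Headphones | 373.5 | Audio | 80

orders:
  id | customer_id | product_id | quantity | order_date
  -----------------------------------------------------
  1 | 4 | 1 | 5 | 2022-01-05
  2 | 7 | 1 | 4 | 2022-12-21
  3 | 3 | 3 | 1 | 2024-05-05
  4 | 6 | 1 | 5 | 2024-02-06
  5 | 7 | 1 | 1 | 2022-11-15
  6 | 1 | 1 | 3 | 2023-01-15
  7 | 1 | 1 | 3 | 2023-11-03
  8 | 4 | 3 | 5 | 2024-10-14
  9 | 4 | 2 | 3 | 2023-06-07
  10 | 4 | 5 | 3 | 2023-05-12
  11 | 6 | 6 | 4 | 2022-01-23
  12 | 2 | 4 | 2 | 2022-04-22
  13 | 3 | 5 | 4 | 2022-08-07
SELECT id, product_id FROM orders WHERE product_id IN (SELECT id FROM products WHERE category = 'Computing')

Execution result:
id | product_id
12 | 4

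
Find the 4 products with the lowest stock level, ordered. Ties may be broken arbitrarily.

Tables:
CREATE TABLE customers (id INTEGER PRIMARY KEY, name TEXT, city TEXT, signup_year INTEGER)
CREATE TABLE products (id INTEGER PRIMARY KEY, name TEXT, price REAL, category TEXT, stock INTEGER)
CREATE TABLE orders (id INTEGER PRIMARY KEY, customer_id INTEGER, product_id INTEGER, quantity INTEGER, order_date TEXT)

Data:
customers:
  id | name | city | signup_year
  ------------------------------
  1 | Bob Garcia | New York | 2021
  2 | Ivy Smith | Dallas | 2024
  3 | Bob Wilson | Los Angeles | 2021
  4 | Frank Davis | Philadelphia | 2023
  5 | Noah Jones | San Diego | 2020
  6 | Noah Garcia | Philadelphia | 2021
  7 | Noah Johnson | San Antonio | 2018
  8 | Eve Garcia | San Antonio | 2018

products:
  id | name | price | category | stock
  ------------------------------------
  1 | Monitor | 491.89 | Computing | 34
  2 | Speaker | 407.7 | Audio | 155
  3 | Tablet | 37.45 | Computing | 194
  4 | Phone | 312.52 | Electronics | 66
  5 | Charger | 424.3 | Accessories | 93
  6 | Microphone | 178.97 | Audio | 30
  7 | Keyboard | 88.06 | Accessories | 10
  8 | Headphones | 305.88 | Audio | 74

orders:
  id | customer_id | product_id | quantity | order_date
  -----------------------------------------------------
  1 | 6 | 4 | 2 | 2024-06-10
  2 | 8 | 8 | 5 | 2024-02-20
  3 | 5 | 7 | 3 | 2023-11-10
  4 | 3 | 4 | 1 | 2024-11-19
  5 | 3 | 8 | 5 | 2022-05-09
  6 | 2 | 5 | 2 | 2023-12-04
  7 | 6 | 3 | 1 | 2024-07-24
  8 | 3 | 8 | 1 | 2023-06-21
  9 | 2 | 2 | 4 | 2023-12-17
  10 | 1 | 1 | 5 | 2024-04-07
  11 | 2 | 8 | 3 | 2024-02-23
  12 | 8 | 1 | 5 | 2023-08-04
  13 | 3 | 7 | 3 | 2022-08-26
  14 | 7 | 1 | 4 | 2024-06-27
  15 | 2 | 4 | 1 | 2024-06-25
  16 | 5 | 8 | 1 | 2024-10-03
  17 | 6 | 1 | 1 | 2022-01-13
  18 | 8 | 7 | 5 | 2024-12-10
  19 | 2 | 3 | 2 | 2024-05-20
SELECT name, stock FROM products ORDER BY stock ASC LIMIT 4

Execution result:
name | stock
Keyboard | 10
Microphone | 30
Monitor | 34
Phone | 66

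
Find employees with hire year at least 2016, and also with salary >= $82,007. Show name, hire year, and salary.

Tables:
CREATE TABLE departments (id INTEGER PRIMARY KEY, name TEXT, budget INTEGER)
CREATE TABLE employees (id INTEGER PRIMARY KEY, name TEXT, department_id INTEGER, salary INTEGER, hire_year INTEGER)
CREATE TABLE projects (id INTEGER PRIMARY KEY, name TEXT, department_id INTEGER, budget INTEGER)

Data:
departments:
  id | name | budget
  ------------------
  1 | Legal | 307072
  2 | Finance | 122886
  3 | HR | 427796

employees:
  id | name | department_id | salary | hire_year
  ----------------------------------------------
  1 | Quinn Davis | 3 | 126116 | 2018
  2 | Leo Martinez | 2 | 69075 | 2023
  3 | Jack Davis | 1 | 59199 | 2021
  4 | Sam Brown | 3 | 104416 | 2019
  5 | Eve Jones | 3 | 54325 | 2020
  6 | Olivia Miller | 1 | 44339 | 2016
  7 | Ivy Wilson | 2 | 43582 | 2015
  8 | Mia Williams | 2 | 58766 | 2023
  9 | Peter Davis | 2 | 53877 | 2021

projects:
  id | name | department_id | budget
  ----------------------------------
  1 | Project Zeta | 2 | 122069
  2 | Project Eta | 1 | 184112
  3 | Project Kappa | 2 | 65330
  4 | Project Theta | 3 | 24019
SELECT name, hire_year, salary FROM employees WHERE hire_year >= 2016 AND salary >= 82007

Execution result:
name | hire_year | salary
Quinn Davis | 2018 | 126116
Sam Brown | 2019 | 104416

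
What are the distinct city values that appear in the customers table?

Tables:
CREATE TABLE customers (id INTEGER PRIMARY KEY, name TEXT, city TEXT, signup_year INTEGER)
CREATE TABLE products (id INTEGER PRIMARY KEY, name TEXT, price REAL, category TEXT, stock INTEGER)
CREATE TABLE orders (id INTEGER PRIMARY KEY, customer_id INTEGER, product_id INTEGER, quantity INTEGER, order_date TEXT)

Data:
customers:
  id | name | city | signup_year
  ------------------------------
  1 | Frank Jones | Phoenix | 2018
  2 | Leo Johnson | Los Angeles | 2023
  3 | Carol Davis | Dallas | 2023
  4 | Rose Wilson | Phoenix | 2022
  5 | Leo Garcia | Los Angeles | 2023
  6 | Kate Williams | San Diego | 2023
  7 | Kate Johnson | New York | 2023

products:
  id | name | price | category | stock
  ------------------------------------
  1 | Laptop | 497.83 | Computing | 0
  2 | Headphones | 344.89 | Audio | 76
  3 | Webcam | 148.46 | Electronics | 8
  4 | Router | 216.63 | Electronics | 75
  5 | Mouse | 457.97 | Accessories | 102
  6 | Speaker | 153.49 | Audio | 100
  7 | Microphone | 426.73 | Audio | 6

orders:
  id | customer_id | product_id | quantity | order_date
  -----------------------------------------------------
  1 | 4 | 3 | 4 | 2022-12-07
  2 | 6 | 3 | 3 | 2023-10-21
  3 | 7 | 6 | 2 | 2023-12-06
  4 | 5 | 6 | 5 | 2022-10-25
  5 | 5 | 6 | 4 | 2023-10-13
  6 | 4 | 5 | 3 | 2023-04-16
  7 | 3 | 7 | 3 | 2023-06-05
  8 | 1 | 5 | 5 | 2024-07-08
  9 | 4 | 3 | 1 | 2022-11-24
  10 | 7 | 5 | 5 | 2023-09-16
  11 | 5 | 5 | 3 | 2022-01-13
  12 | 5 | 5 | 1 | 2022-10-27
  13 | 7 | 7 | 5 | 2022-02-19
SELECT DISTINCT city FROM customers

Execution result:
city
Phoenix
Los Angeles
Dallas
San Diego
New York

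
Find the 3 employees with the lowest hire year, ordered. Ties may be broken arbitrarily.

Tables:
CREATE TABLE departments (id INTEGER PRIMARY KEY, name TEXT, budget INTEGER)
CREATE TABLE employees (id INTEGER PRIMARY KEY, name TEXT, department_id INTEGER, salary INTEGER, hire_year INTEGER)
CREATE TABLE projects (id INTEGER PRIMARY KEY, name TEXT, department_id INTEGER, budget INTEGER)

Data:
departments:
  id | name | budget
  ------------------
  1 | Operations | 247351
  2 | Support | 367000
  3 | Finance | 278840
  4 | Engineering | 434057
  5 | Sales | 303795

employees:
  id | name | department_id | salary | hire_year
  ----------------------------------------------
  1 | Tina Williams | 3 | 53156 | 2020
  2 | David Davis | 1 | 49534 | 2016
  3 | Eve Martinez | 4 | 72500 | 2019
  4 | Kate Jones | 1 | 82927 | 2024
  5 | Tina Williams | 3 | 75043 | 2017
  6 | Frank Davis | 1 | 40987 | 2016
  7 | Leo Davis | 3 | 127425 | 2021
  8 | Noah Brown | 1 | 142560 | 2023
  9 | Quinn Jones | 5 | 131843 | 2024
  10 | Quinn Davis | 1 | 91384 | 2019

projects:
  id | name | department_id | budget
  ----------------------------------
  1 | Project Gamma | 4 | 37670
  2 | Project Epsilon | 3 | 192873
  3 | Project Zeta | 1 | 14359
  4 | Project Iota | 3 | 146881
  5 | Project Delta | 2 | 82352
SELECT name, hire_year FROM employees ORDER BY hire_year ASC LIMIT 3

Execution result:
name | hire_year
David Davis | 2016
Frank Davis | 2016
Tina Williams | 2017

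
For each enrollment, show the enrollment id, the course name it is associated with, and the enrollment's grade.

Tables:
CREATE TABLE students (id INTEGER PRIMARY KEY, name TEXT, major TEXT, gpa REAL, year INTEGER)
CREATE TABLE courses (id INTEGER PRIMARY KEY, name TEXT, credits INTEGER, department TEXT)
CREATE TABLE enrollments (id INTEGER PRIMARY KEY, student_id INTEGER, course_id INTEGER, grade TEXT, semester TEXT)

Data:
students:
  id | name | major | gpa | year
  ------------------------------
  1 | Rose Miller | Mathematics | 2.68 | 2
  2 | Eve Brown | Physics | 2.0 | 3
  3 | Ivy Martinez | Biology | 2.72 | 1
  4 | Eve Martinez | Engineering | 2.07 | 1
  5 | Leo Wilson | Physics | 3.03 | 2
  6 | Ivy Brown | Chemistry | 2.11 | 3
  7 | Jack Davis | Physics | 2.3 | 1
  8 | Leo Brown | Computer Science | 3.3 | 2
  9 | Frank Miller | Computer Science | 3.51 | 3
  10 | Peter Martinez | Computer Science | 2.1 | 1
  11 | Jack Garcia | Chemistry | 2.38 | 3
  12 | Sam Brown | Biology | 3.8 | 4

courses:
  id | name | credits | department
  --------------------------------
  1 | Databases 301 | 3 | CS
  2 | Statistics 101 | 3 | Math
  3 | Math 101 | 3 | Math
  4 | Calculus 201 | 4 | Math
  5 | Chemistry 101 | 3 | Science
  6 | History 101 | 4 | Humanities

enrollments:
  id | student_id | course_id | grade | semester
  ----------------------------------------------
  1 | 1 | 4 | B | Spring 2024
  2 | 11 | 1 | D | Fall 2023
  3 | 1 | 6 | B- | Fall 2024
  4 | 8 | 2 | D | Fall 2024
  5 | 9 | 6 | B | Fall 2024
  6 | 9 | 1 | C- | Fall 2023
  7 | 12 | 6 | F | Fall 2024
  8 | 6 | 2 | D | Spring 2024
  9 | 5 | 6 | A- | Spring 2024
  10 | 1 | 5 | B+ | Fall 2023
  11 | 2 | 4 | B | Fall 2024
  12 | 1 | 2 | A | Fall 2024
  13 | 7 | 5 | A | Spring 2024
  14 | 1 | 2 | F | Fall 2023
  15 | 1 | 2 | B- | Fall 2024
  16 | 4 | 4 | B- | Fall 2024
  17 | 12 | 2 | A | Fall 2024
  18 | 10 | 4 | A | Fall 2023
SELECT c.id, p.name AS course, c.grade FROM enrollments c JOIN courses p ON c.course_id = p.id

Execution result:
id | course | grade
1 | Calculus 201 | B
2 | Databases 301 | D
3 | History 101 | B-
4 | Statistics 101 | D
5 | History 101 | B
6 | Databases 301 | C-
7 | History 101 | F
8 | Statistics 101 | D
9 | History 101 | A-
10 | Chemistry 101 | B+
11 | Calculus 201 | B
12 | Statistics 101 | A
13 | Chemistry 101 | A
14 | Statistics 101 | F
15 | Statistics 101 | B-
16 | Calculus 201 | B-
17 | Statistics 101 | A
18 | Calculus 201 | A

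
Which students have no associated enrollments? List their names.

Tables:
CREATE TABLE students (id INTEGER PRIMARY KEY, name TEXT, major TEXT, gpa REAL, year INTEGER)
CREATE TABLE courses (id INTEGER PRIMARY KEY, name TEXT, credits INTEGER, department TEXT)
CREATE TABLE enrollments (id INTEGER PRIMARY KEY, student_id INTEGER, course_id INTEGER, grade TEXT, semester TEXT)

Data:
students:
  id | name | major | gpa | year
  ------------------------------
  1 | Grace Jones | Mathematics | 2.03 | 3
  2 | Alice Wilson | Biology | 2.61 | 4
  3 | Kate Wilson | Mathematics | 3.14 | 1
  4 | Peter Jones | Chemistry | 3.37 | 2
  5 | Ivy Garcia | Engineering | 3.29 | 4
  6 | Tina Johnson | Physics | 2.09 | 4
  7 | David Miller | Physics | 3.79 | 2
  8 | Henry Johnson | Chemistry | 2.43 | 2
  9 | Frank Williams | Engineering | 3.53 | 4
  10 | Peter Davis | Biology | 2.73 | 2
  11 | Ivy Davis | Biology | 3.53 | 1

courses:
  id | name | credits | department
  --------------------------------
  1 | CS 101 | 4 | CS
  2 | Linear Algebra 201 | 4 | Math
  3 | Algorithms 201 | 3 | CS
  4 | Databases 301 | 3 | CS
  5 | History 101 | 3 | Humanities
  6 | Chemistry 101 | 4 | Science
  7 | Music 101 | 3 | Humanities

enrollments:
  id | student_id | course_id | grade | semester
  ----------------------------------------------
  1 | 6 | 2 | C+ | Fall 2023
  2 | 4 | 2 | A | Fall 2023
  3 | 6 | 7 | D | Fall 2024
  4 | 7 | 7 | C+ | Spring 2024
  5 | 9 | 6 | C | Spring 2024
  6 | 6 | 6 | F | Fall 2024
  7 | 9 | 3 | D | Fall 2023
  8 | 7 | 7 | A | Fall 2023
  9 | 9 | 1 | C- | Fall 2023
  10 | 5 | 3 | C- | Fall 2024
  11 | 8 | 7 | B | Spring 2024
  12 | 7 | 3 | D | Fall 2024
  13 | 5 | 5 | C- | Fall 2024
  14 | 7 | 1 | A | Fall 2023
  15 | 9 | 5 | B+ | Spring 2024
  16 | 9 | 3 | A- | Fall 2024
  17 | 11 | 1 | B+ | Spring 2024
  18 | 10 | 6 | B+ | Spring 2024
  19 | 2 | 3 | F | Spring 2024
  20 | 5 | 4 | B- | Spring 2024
SELECT p.name FROM students p LEFT JOIN enrollments c ON c.student_id = p.id WHERE c.id IS NULL

Execution result:
name
Grace Jones
Kate Wilson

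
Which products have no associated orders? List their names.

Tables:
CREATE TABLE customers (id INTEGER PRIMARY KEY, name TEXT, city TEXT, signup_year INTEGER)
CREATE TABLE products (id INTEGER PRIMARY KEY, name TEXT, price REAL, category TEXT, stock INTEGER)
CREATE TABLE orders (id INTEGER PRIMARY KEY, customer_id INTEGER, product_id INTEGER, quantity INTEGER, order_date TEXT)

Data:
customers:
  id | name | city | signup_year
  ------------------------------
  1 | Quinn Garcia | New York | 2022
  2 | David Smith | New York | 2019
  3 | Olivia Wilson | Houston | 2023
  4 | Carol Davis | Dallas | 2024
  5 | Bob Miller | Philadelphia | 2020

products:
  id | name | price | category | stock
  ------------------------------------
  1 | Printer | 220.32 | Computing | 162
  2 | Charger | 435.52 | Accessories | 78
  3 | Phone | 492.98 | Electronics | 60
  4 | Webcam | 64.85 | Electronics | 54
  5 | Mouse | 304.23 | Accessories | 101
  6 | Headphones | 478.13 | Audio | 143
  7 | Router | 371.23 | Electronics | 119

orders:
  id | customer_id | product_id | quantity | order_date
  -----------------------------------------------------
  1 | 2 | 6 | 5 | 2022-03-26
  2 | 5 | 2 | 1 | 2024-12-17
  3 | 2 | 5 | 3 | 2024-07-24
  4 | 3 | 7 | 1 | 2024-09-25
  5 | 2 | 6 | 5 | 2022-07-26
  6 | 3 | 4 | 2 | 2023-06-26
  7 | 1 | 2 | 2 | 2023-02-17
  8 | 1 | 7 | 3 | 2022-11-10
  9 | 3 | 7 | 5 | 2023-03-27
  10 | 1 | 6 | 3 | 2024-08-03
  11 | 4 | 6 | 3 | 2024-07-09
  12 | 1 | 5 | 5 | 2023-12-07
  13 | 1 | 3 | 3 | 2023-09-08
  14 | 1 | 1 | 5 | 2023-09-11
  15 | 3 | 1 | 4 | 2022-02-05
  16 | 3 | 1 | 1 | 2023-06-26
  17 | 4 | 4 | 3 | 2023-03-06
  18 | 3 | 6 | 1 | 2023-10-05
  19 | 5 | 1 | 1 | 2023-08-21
SELECT p.name FROM products p LEFT JOIN orders c ON c.product_id = p.id WHERE c.id IS NULL

Execution result:
(no rows)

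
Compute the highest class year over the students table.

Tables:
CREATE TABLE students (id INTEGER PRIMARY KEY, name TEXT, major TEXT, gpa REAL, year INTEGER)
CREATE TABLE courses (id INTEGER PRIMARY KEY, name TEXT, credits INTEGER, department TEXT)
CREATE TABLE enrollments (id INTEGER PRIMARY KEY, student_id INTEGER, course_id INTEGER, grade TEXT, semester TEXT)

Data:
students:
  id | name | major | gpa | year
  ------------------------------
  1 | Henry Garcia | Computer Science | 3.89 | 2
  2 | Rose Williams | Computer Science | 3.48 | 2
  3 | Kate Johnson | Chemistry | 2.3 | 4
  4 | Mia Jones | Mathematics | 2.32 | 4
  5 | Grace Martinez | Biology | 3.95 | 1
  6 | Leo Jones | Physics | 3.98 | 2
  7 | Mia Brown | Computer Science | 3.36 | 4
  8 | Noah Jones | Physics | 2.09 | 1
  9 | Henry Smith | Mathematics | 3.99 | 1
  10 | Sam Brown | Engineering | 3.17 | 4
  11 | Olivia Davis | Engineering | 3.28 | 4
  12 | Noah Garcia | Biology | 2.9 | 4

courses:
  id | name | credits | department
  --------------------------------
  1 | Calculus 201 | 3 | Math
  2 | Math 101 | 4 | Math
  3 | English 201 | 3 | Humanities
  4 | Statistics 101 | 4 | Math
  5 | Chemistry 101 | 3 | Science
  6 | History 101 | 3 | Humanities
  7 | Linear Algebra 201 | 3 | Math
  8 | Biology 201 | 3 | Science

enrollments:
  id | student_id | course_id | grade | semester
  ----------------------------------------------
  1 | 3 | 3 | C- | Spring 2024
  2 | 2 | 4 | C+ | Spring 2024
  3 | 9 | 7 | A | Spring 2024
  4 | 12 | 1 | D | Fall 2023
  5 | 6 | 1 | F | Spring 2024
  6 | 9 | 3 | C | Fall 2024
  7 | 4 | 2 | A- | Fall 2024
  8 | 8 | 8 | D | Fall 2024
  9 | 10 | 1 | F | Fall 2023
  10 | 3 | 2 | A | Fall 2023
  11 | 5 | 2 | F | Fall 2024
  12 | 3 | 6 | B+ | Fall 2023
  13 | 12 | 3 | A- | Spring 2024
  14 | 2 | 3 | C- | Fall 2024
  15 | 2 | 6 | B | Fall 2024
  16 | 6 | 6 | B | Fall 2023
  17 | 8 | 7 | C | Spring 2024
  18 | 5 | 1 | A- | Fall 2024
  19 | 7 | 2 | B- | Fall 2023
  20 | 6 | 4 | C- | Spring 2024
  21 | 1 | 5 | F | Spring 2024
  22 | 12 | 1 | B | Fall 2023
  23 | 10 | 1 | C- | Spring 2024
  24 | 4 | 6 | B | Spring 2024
SELECT MAX(year) FROM students

Execution result:
4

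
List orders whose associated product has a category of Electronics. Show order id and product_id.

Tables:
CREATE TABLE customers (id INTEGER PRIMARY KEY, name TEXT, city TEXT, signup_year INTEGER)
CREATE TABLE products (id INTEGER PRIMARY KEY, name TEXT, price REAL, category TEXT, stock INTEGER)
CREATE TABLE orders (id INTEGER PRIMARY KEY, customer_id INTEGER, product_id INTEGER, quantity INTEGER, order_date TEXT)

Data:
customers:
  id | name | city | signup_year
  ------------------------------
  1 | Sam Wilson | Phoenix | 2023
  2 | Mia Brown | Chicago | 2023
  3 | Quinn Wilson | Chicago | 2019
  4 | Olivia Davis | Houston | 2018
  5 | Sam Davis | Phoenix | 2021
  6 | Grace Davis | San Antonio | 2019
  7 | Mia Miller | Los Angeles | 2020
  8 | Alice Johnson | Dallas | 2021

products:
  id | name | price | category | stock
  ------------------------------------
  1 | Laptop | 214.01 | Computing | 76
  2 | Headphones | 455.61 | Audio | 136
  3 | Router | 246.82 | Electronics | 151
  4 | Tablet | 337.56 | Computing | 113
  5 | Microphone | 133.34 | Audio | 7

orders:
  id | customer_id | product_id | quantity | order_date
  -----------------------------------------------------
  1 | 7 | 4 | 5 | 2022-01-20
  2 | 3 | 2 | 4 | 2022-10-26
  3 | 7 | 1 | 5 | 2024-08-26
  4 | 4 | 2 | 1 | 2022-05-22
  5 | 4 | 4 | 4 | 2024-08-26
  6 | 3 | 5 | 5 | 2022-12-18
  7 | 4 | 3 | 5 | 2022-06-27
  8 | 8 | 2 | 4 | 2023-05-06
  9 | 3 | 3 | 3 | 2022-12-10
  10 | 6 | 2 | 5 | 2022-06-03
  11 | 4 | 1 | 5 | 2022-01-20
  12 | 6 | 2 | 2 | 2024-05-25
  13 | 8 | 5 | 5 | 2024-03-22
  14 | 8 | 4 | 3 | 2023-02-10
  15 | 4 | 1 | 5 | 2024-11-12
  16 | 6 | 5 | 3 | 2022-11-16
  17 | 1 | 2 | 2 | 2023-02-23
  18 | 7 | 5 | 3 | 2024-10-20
SELECT id, product_id FROM orders WHERE product_id IN (SELECT id FROM products WHERE category = 'Electronics')

Execution result:
id | product_id
7 | 3
9 | 3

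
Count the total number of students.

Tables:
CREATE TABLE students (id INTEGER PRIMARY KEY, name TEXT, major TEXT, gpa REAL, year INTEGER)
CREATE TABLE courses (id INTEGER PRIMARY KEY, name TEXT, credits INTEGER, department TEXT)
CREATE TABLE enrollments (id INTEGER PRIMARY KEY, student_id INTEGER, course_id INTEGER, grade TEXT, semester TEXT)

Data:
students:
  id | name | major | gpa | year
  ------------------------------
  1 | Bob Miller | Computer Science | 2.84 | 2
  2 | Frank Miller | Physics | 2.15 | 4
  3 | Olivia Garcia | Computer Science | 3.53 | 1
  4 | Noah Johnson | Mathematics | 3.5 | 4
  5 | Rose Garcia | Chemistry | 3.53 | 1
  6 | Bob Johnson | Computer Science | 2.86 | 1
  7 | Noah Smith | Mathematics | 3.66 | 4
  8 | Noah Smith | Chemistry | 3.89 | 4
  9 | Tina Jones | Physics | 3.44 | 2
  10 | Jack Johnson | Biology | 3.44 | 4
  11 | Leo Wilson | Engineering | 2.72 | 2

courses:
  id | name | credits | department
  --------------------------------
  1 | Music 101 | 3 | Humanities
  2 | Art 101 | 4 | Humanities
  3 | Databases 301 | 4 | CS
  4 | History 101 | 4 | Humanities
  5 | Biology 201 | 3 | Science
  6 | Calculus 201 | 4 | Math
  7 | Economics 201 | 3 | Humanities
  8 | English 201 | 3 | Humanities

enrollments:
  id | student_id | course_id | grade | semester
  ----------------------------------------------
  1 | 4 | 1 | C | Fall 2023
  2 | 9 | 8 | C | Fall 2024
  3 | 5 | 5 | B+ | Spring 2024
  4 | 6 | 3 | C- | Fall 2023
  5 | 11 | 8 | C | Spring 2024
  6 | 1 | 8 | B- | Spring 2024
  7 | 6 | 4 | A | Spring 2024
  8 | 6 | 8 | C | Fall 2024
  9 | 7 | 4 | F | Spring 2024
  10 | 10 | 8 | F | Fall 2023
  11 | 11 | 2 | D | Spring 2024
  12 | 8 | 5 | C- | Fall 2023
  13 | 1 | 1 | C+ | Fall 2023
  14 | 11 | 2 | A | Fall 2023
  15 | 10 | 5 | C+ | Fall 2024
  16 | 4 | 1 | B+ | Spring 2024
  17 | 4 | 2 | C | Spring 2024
SELECT COUNT(*) FROM students

Execution result:
11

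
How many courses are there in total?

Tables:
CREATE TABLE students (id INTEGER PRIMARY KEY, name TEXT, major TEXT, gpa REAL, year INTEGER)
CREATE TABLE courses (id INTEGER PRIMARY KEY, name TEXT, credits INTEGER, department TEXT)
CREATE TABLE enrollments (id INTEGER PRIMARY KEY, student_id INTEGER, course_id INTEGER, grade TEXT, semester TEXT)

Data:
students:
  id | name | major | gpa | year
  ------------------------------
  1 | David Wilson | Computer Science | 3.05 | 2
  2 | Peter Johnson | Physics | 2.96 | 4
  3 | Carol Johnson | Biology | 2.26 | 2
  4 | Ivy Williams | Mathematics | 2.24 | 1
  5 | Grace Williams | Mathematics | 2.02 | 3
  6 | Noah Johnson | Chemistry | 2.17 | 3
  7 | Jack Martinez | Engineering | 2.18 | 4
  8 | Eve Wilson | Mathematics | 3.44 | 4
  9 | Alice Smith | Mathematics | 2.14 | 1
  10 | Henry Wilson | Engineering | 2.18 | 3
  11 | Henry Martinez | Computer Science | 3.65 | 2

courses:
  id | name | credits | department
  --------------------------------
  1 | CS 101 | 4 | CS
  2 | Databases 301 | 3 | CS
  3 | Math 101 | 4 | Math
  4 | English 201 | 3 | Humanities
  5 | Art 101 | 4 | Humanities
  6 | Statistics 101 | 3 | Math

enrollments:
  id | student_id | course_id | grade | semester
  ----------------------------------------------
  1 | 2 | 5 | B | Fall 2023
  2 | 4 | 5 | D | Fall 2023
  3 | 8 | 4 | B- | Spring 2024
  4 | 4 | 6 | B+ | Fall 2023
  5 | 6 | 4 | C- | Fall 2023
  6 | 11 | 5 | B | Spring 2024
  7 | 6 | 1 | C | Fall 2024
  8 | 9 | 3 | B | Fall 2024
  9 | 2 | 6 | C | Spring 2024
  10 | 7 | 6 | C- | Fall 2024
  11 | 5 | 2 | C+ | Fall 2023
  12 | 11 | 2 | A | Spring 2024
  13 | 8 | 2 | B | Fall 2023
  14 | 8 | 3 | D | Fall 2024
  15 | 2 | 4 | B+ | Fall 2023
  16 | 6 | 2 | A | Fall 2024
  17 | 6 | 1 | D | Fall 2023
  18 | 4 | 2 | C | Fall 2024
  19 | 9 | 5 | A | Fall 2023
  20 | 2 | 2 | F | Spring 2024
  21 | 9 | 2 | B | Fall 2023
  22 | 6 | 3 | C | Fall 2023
SELECT COUNT(*) FROM courses

Execution result:
6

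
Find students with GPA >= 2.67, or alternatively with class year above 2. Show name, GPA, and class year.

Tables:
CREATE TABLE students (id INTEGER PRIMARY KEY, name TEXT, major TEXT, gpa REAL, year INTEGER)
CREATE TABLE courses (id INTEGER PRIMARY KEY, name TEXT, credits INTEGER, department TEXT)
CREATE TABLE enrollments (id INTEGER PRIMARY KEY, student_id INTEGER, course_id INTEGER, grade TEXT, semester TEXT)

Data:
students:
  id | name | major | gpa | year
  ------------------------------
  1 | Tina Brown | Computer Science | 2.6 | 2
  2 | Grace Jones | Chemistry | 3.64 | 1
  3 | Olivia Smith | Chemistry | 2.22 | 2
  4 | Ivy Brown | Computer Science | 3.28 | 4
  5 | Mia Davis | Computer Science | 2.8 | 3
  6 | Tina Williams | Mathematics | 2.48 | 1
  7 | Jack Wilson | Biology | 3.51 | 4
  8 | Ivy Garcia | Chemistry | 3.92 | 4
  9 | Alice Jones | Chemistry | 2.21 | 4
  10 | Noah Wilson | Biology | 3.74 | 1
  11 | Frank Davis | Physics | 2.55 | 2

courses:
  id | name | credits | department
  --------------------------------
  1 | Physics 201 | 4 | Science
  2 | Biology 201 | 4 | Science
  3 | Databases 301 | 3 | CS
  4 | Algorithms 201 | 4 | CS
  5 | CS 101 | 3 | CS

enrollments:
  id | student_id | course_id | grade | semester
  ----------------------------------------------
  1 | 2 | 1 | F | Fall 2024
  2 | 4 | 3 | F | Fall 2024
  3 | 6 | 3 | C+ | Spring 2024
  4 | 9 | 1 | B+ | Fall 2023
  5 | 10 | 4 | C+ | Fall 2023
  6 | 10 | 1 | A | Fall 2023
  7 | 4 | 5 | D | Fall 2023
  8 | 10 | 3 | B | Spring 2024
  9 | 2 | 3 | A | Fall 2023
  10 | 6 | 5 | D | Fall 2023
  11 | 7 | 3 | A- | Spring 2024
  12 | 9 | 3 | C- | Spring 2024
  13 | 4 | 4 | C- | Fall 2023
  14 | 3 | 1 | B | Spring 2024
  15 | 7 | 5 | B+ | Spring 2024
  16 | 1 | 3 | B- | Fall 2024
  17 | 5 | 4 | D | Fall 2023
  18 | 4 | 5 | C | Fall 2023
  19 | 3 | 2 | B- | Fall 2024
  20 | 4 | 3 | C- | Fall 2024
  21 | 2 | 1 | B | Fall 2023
SELECT name, gpa, year FROM students WHERE gpa >= 2.67 OR year > 2

Execution result:
name | gpa | year
Grace Jones | 3.64 | 1
Ivy Brown | 3.28 | 4
Mia Davis | 2.80 | 3
Jack Wilson | 3.51 | 4
Ivy Garcia | 3.92 | 4
Alice Jones | 2.21 | 4
Noah Wilson | 3.74 | 1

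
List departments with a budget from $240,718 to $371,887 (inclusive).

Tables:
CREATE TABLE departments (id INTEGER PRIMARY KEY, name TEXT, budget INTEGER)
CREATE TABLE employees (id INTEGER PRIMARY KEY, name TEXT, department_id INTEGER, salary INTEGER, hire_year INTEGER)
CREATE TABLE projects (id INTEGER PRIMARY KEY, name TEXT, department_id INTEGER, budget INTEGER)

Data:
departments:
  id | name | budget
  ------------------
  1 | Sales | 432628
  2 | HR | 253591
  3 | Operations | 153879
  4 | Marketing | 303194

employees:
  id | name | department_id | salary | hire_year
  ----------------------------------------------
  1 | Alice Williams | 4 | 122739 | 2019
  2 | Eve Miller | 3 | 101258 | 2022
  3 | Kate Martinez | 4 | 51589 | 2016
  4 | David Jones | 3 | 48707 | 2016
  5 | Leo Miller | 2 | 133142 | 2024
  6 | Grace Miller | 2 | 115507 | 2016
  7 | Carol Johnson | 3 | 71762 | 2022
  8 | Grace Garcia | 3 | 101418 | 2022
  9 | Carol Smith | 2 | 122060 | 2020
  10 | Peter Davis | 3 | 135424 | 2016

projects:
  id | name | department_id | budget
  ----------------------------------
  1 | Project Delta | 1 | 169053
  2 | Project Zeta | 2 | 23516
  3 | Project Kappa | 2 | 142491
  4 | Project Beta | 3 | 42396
SELECT name, budget FROM departments WHERE budget BETWEEN 240718 AND 371887

Execution result:
name | budget
HR | 253591
Marketing | 303194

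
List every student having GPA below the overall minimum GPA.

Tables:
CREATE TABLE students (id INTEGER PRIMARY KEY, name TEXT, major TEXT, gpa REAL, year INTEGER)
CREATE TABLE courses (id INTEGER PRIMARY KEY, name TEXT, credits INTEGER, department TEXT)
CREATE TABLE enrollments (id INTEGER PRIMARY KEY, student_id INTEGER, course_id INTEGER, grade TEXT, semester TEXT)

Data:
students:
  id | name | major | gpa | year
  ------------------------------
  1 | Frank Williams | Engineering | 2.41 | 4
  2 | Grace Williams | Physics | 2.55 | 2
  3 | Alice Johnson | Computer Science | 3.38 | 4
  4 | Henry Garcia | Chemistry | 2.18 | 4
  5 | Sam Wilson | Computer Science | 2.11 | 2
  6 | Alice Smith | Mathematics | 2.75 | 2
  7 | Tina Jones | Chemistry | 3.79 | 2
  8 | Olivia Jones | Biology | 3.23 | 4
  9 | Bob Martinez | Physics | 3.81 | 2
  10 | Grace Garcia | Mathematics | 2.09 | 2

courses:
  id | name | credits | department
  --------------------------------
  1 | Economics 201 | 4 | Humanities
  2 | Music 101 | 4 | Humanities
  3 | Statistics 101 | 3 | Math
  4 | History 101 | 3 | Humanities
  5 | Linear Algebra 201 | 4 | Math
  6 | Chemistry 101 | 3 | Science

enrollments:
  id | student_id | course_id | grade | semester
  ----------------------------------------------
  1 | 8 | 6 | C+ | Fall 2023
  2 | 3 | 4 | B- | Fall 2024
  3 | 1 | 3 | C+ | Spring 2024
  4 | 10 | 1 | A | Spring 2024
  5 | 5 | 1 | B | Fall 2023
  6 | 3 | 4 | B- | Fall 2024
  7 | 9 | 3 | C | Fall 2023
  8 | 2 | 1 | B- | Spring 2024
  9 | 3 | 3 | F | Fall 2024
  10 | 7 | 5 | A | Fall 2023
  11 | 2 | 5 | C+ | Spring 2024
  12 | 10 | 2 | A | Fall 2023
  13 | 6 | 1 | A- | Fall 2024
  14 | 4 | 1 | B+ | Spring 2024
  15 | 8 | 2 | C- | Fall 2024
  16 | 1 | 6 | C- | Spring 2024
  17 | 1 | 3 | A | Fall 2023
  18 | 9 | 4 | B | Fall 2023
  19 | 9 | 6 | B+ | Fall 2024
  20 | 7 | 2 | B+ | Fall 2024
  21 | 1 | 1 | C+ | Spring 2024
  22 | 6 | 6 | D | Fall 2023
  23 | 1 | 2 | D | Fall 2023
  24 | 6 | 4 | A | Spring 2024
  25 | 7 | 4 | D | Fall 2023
SELECT name, gpa FROM students WHERE gpa < (SELECT MIN(gpa) FROM students)

Execution result:
(no rows)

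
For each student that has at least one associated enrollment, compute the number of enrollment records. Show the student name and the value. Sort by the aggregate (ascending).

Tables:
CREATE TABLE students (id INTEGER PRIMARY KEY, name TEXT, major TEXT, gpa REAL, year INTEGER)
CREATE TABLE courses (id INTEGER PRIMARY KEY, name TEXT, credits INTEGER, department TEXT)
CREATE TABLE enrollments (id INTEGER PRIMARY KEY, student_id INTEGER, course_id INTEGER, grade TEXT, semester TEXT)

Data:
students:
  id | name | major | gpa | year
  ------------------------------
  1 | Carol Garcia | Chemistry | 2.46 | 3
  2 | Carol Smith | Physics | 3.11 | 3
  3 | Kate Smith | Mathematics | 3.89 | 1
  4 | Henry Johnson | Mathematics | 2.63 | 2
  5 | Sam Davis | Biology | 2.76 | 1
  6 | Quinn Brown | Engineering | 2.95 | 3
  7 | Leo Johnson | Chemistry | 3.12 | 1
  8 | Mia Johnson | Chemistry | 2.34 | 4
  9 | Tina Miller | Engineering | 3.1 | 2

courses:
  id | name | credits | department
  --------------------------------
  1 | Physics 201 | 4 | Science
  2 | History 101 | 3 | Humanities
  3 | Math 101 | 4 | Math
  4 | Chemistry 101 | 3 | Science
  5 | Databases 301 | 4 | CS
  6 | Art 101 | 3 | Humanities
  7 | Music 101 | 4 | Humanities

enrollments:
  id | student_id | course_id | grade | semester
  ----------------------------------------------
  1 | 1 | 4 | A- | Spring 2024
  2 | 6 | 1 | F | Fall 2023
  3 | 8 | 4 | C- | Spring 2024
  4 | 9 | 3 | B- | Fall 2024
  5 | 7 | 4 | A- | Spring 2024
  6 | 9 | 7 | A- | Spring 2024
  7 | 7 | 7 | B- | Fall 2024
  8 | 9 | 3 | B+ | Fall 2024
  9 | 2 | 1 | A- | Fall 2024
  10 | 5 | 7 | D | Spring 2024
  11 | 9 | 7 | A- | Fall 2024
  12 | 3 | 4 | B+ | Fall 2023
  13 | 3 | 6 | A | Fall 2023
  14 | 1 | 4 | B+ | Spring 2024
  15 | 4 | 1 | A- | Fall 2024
SELECT p.name, COUNT(*) AS n FROM enrollments c JOIN students p ON c.student_id = p.id GROUP BY p.id, p.name ORDER BY n ASC

Execution result:
name | n
Carol Smith | 1
Henry Johnson | 1
Sam Davis | 1
Quinn Brown | 1
Mia Johnson | 1
Carol Garcia | 2
Kate Smith | 2
Leo Johnson | 2
Tina Miller | 4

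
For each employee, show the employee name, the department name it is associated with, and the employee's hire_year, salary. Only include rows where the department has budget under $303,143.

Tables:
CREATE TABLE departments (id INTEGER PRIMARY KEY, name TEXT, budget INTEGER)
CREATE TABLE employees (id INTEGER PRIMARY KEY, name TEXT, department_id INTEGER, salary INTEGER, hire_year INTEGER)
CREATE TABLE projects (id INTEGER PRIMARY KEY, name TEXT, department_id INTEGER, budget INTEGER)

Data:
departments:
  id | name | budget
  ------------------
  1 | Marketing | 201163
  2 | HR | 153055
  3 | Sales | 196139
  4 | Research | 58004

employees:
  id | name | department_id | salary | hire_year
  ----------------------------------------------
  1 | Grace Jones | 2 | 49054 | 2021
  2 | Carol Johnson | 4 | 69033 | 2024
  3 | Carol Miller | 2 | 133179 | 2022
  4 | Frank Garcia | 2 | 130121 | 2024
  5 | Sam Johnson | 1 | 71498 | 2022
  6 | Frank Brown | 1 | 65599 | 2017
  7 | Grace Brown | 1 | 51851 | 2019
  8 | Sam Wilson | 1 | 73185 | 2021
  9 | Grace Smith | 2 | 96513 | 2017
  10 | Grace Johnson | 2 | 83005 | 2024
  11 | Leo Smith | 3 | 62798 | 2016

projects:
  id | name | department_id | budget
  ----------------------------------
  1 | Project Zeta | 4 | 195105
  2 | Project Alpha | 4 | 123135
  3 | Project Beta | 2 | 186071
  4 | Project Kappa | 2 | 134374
SELECT c.name, p.name AS department, c.hire_year, c.salary FROM employees c JOIN departments p ON c.department_id = p.id WHERE p.budget < 303143

Execution result:
name | department | hire_year | salary
Grace Jones | HR | 2021 | 49054
Carol Johnson | Research | 2024 | 69033
Carol Miller | HR | 2022 | 133179
Frank Garcia | HR | 2024 | 130121
Sam Johnson | Marketing | 2022 | 71498
Frank Brown | Marketing | 2017 | 65599
Grace Brown | Marketing | 2019 | 51851
Sam Wilson | Marketing | 2021 | 73185
Grace Smith | HR | 2017 | 96513
Grace Johnson | HR | 2024 | 83005
Leo Smith | Sales | 2016 | 62798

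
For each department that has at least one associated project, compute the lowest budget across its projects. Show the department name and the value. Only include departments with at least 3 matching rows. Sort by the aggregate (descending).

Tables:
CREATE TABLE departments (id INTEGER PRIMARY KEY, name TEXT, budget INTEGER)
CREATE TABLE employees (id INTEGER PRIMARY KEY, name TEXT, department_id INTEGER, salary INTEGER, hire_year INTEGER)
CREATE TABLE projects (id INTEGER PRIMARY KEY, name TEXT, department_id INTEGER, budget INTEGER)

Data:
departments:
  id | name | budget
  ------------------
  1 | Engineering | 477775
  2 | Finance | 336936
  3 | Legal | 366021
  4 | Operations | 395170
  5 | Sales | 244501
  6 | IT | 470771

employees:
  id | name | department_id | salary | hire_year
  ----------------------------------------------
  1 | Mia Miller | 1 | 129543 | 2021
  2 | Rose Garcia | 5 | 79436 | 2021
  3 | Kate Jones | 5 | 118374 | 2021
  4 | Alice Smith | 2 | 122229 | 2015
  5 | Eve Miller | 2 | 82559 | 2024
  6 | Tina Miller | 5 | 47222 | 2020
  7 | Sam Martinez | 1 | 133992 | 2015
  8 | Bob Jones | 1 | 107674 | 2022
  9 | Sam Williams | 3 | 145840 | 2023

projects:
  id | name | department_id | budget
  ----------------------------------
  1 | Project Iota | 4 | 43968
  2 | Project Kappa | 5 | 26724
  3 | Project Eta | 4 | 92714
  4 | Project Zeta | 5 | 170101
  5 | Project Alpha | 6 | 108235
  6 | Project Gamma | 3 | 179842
SELECT p.name, MIN(c.budget) AS min_budget FROM projects c JOIN departments p ON c.department_id = p.id GROUP BY p.id, p.name HAVING COUNT(*) >= 3 ORDER BY min_budget DESC

Execution result:
(no rows)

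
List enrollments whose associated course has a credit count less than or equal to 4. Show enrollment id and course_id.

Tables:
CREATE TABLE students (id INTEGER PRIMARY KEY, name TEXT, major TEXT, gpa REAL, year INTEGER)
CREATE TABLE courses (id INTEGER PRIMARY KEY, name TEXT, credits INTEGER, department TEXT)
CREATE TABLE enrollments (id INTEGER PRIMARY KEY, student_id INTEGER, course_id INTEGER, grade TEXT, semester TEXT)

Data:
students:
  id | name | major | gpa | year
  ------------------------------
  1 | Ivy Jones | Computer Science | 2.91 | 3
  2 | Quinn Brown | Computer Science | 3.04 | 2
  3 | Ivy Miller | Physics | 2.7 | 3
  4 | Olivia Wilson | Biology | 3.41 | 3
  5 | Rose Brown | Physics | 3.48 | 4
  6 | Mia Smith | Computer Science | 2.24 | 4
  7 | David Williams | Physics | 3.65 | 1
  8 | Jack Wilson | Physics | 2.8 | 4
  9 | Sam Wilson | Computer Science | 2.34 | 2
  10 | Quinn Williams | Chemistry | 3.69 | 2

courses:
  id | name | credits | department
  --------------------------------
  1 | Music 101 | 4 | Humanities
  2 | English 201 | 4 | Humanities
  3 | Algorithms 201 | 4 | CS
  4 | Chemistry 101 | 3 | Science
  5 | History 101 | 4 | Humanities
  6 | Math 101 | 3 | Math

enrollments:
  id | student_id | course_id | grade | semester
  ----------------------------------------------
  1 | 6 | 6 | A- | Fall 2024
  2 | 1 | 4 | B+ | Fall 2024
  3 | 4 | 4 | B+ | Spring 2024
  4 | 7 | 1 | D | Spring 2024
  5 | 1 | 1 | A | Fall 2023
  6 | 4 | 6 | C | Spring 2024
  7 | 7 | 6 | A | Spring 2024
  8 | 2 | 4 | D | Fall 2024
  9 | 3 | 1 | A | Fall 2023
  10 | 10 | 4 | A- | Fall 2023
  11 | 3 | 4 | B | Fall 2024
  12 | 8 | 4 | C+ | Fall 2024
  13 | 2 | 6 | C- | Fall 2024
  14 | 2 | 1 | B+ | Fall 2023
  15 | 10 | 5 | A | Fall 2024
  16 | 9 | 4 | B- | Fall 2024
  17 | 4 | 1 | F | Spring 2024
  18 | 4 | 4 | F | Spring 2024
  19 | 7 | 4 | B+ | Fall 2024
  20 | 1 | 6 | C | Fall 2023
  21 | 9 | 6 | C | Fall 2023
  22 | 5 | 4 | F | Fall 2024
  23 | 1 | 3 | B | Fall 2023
SELECT id, course_id FROM enrollments WHERE course_id IN (SELECT id FROM courses WHERE credits <= 4)

Execution result:
id | course_id
1 | 6
2 | 4
3 | 4
4 | 1
5 | 1
6 | 6
7 | 6
8 | 4
9 | 1
10 | 4
11 | 4
12 | 4
13 | 6
14 | 1
15 | 5
16 | 4
17 | 1
18 | 4
19 | 4
20 | 6
21 | 6
22 | 4
23 | 3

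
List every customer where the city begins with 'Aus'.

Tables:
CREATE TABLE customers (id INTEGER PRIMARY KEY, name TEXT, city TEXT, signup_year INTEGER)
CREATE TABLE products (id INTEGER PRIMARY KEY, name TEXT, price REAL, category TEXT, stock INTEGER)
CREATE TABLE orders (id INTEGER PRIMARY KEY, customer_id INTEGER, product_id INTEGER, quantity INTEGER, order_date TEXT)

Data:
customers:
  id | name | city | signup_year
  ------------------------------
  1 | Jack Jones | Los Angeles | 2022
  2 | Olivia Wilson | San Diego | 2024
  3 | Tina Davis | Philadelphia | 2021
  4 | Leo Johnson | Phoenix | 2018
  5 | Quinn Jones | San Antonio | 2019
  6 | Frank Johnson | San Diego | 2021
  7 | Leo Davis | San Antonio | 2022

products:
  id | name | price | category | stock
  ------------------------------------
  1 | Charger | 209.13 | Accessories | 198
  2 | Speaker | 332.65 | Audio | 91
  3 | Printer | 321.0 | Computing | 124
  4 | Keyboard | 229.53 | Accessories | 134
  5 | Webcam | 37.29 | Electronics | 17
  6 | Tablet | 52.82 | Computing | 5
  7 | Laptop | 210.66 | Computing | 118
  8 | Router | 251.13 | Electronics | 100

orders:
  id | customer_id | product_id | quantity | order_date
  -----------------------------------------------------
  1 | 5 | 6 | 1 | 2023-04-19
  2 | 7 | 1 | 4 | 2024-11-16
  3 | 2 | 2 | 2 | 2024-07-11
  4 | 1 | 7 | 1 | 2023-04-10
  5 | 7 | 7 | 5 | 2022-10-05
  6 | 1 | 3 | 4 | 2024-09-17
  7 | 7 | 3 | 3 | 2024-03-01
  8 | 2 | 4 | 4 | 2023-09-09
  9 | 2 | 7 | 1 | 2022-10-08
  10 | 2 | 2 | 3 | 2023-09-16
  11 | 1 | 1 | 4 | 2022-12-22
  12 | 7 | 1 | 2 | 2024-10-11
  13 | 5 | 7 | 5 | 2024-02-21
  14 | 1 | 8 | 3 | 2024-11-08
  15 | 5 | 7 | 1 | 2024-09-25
SELECT name, city FROM customers WHERE city LIKE 'Aus%'

Execution result:
(no rows)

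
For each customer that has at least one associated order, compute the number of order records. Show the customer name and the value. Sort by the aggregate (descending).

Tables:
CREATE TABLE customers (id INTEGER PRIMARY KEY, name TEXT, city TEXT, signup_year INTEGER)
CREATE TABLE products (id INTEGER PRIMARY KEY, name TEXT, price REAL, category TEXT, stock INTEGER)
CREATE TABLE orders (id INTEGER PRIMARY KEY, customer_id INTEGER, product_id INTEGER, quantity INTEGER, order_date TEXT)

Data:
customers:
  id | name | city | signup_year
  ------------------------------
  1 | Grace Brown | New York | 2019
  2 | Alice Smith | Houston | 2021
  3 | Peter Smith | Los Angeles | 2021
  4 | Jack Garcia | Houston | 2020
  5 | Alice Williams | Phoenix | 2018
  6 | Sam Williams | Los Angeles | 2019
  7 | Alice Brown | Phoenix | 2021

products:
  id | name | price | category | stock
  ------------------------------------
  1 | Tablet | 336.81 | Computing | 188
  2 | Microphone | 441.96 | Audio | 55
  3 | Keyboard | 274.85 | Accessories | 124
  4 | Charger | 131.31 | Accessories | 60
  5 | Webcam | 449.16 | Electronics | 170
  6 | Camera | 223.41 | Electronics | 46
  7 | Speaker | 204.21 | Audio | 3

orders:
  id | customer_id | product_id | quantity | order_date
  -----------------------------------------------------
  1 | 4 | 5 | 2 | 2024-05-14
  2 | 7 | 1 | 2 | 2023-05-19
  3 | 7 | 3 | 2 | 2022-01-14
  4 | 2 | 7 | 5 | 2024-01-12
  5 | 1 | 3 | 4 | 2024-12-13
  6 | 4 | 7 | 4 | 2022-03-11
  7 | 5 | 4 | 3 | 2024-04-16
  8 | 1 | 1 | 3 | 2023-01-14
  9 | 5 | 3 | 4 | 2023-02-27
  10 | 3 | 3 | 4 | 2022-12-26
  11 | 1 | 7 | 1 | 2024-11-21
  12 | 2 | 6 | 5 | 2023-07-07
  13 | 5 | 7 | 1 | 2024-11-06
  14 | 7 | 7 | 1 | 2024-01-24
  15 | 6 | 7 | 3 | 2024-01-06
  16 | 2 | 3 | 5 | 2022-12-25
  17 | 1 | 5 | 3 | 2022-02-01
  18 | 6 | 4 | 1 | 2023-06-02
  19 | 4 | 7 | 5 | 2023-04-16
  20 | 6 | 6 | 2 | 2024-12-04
SELECT p.name, COUNT(*) AS n FROM orders c JOIN customers p ON c.customer_id = p.id GROUP BY p.id, p.name ORDER BY n DESC

Execution result:
name | n
Grace Brown | 4
Alice Smith | 3
Jack Garcia | 3
Alice Williams | 3
Sam Williams | 3
Alice Brown | 3
Peter Smith | 1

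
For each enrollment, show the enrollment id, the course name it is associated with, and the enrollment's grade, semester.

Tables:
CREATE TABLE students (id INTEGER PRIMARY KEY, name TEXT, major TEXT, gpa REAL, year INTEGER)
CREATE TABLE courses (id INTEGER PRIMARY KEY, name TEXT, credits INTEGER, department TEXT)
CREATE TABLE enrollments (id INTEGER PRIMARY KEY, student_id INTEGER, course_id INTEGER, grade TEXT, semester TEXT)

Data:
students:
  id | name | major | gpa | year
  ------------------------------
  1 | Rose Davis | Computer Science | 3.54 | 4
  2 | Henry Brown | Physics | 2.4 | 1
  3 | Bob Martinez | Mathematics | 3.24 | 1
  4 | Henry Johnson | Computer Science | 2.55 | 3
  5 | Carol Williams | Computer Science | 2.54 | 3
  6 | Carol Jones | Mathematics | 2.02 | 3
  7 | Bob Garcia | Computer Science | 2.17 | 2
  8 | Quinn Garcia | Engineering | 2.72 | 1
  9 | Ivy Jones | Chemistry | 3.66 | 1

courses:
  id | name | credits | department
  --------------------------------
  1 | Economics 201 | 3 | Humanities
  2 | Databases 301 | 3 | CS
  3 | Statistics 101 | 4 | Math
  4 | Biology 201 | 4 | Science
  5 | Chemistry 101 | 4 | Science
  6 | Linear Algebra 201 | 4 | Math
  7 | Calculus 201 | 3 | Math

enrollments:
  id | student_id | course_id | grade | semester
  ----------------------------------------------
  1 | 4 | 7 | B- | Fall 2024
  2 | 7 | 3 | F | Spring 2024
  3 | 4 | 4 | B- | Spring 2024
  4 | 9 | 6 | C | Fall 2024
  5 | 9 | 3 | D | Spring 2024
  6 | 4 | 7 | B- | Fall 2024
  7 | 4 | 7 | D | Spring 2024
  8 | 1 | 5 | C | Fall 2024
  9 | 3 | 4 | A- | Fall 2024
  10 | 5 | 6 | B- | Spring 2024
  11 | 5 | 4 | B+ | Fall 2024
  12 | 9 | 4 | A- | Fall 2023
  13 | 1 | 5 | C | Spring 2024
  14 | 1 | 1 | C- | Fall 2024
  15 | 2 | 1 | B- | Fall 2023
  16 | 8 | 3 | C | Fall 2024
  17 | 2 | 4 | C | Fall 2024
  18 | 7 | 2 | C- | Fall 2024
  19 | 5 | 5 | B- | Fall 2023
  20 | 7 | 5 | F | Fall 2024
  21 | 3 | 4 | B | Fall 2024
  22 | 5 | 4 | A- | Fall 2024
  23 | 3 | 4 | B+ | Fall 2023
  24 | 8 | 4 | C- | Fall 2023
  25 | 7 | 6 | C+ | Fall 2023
SELECT c.id, p.name AS course, c.grade, c.semester FROM enrollments c JOIN courses p ON c.course_id = p.id

Execution result:
id | course | grade | semester
1 | Calculus 201 | B- | Fall 2024
2 | Statistics 101 | F | Spring 2024
3 | Biology 201 | B- | Spring 2024
4 | Linear Algebra 201 | C | Fall 2024
5 | Statistics 101 | D | Spring 2024
6 | Calculus 201 | B- | Fall 2024
7 | Calculus 201 | D | Spring 2024
8 | Chemistry 101 | C | Fall 2024
9 | Biology 201 | A- | Fall 2024
10 | Linear Algebra 201 | B- | Spring 2024
11 | Biology 201 | B+ | Fall 2024
12 | Biology 201 | A- | Fall 2023
13 | Chemistry 101 | C | Spring 2024
14 | Economics 201 | C- | Fall 2024
15 | Economics 201 | B- | Fall 2023
16 | Statistics 101 | C | Fall 2024
17 | Biology 201 | C | Fall 2024
18 | Databases 301 | C- | Fall 2024
19 | Chemistry 101 | B- | Fall 2023
20 | Chemistry 101 | F | Fall 2024
21 | Biology 201 | B | Fall 2024
22 | Biology 201 | A- | Fall 2024
23 | Biology 201 | B+ | Fall 2023
24 | Biology 201 | C- | Fall 2023
25 | Linear Algebra 201 | C+ | Fall 2023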